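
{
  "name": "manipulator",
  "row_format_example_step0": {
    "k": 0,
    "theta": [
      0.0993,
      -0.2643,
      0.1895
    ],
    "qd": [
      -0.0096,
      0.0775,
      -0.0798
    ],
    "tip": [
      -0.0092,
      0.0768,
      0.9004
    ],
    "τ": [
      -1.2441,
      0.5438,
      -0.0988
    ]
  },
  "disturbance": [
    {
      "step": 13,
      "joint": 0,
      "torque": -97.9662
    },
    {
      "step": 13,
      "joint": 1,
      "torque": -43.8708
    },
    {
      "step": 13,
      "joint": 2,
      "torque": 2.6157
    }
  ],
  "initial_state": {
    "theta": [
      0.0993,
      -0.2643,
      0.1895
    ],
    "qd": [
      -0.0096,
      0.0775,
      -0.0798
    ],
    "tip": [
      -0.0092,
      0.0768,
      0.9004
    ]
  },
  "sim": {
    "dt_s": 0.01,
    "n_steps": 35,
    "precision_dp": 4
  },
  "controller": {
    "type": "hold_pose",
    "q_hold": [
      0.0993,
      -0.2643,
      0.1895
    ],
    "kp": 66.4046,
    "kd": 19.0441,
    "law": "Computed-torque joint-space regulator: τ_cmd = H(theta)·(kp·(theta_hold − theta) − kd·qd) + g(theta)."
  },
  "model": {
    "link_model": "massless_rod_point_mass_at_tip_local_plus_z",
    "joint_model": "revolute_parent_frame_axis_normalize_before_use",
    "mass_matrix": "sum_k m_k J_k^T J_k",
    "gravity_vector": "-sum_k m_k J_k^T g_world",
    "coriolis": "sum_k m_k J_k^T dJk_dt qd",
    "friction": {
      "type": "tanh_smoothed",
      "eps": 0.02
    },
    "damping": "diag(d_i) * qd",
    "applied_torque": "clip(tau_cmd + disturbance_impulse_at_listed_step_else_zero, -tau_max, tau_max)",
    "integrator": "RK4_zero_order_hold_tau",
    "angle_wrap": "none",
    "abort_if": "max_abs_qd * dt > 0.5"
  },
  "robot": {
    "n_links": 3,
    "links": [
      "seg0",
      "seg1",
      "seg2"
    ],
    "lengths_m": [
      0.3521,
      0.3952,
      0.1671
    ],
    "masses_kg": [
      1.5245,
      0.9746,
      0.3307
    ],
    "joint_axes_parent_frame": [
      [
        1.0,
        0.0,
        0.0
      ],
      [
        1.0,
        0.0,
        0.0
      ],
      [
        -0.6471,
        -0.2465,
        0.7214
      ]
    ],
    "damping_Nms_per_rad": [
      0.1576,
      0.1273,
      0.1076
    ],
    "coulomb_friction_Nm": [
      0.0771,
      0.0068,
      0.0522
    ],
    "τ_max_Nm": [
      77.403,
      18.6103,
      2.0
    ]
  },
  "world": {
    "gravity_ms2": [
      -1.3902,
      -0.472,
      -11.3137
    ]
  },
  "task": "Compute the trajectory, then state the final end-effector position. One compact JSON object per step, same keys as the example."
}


{"k":1,"theta":[0.0992,-0.2636,0.1892],"qd":[-0.0052,0.0586,-0.0524],"tip":[-0.0091,0.0764,0.9004],"\u03c4":[-1.1698,0.5939,-0.1042]}
{"k":2,"theta":[0.0992,-0.263,0.1891],"qd":[-0.0023,0.0431,-0.0428],"tip":[-0.0091,0.0762,0.9005],"\u03c4":[-1.1041,0.6363,-0.1081]}
{"k":3,"theta":[0.0992,-0.2626,0.189],"qd":[-0.0004,0.031,-0.0374],"tip":[-0.0091,0.076,0.9005],"\u03c4":[-1.0464,0.6722,-0.1111]}
{"k":4,"theta":[0.0992,-0.2623,0.189],"qd":[0.0007,0.0217,-0.0341],"tip":[-0.0091,0.0758,0.9006],"\u03c4":[-0.9963,0.7025,-0.1136]}
{"k":5,"theta":[0.0992,-0.2621,0.1891],"qd":[0.0013,0.0145,-0.0321],"tip":[-0.0091,0.0757,0.9006],"\u03c4":[-0.953,0.728,-0.1157]}
{"k":6,"theta":[0.0992,-0.262,0.1891],"qd":[0.0016,0.009,-0.0307],"tip":[-0.0091,0.0756,0.9006],"\u03c4":[-0.916,0.7494,-0.1174]}
{"k":7,"theta":[0.0992,-0.2618,0.1891],"qd":[0.0016,0.0048,-0.0298],"tip":[-0.0091,0.0755,0.9006],"\u03c4":[-0.8844,0.7673,-0.1188]}
{"k":8,"theta":[0.0992,-0.2618,0.1892],"qd":[0.0015,0.0015,-0.0291],"tip":[-0.0091,0.0755,0.9006],"\u03c4":[-0.8576,0.7823,-0.12]}
{"k":9,"theta":[0.0992,-0.2617,0.1892],"qd":[0.0014,-0.001,-0.0286],"tip":[-0.0091,0.0755,0.9006],"\u03c4":[-0.8349,0.7949,-0.1209]}
{"k":10,"theta":[0.0992,-0.2617,0.1893],"qd":[0.0012,-0.003,-0.0282],"tip":[-0.0091,0.0754,0.9006],"\u03c4":[-0.8157,0.8055,-0.1217]}
{"k":11,"theta":[0.0992,-0.2617,0.1894],"qd":[0.001,-0.0045,-0.028],"tip":[-0.0091,0.0754,0.9006],"\u03c4":[-0.7996,0.8145,-0.1224]}
{"k":12,"theta":[0.0992,-0.2617,0.1894],"qd":[0.0009,-0.0057,-0.0279],"tip":[-0.0092,0.0755,0.9006],"\u03c4":[-0.786,0.822,-0.123]}
{"k":13,"theta":[0.0992,-0.2618,0.1895],"qd":[0.0008,-0.0066,-0.0278],"tip":[-0.0092,0.0755,0.9006],"\u03c4":[-77.403,-18.6103,2.0]}
{"k":14,"theta":[0.0886,-0.2455,0.2093],"qd":[-2.115,3.2136,3.6866],"tip":[-0.0103,0.078,0.901],"\u03c4":[14.134,4.6163,-0.4906]}
{"k":15,"theta":[0.0698,-0.2176,0.2357],"qd":[-1.6479,2.3892,1.7222],"tip":[-0.0118,0.0821,0.9016],"\u03c4":[11.8851,4.0422,-0.371]}
{"k":16,"theta":[0.0552,-0.1968,0.2473],"qd":[-1.2726,1.7735,0.6803],"tip":[-0.0125,0.0849,0.9022],"\u03c4":[9.9801,3.5396,-0.2994]}
{"k":17,"theta":[0.044,-0.1815,0.2512],"qd":[-0.9698,1.3028,0.1301],"tip":[-0.0127,0.0869,0.9027],"\u03c4":[8.3657,3.1027,-0.2544]}
{"k":18,"theta":[0.0355,-0.1703,0.2514],"qd":[-0.7272,0.9528,-0.0034],"tip":[-0.0127,0.0884,0.9031],"\u03c4":[6.9969,2.7248,-0.2335]}
{"k":19,"theta":[0.0293,-0.1622,0.251],"qd":[-0.5303,0.6771,-0.041],"tip":[-0.0127,0.0896,0.9034],"\u03c4":[5.8356,2.3991,-0.2192]}
{"k":20,"theta":[0.0248,-0.1565,0.2507],"qd":[-0.37,0.4551,-0.0718],"tip":[-0.0127,0.0905,0.9035],"\u03c4":[4.8501,2.1194,-0.2065]}
{"k":21,"theta":[0.0217,-0.1528,0.2504],"qd":[-0.2408,0.2821,-0.0487],"tip":[-0.0126,0.0912,0.9036],"\u03c4":[4.0135,1.8797,-0.1981]}
{"k":22,"theta":[0.0198,-0.1506,0.2502],"qd":[-0.1358,0.1401,-0.0705],"tip":[-0.0126,0.0917,0.9037],"\u03c4":[3.3032,1.6751,-0.1882]}
{"k":23,"theta":[0.0189,-0.1498,0.2499],"qd":[-0.0518,0.0307,-0.0579],"tip":[-0.0126,0.092,0.9037],"\u03c4":[2.7001,1.5008,-0.1814]}
{"k":24,"theta":[0.0187,-0.1498,0.2496],"qd":[0.0131,-0.0523,-0.063],"tip":[-0.0126,0.0922,0.9037],"\u03c4":[2.194,1.351,-0.1742]}
{"k":25,"theta":[0.019,-0.1506,0.2493],"qd":[0.0585,-0.1057,-0.061],"tip":[-0.0126,0.0923,0.9036],"\u03c4":[1.7861,1.2233,-0.1679]}
{"k":26,"theta":[0.0198,-0.1518,0.249],"qd":[0.0939,-0.1463,-0.0605],"tip":[-0.0126,0.0922,0.9036],"\u03c4":[1.441,1.1155,-0.1624]}
{"k":27,"theta":[0.0209,-0.1534,0.2488],"qd":[0.1215,-0.1771,-0.0596],"tip":[-0.0125,0.0921,0.9035],"\u03c4":[1.1477,1.0247,-0.1577]}
{"k":28,"theta":[0.0222,-0.1553,0.2485],"qd":[0.1427,-0.2001,-0.0588],"tip":[-0.0125,0.0919,0.9035],"\u03c4":[0.8984,0.9486,-0.1538]}
{"k":29,"theta":[0.0237,-0.1573,0.2483],"qd":[0.1587,-0.2168,-0.058],"tip":[-0.0125,0.0917,0.9034],"\u03c4":[0.6863,0.885,-0.1504]}
{"k":30,"theta":[0.0253,-0.1595,0.2481],"qd":[0.1704,-0.2285,-0.0574],"tip":[-0.0125,0.0914,0.9034],"\u03c4":[0.5058,0.832,-0.1476]}
{"k":31,"theta":[0.0271,-0.1618,0.2478],"qd":[0.1786,-0.2363,-0.0569],"tip":[-0.0125,0.0911,0.9033],"\u03c4":[0.3522,0.7882,-0.1452]}
{"k":32,"theta":[0.0289,-0.1641,0.2476],"qd":[0.184,-0.2408,-0.0565],"tip":[-0.0125,0.0907,0.9032],"\u03c4":[0.2214,0.7523,-0.1432]}
{"k":33,"theta":[0.0307,-0.1665,0.2474],"qd":[0.1872,-0.2428,-0.0562],"tip":[-0.0125,0.0903,0.9032],"\u03c4":[0.11,0.7229,-0.1416]}
{"k":34,"theta":[0.0326,-0.1689,0.2472],"qd":[0.1885,-0.2428,-0.056],"tip":[-0.0124,0.0899,0.9031],"\u03c4":[0.0151,0.6992,-0.1402]}
{"k":35,"theta":[0.0345,-0.1713,0.247],"qd":[0.1883,-0.2413,-0.0558],"tip":[-0.0124,0.0895,0.903]}
{"summary": "final tip position (m): -0.0124 0.0895 0.9030"}


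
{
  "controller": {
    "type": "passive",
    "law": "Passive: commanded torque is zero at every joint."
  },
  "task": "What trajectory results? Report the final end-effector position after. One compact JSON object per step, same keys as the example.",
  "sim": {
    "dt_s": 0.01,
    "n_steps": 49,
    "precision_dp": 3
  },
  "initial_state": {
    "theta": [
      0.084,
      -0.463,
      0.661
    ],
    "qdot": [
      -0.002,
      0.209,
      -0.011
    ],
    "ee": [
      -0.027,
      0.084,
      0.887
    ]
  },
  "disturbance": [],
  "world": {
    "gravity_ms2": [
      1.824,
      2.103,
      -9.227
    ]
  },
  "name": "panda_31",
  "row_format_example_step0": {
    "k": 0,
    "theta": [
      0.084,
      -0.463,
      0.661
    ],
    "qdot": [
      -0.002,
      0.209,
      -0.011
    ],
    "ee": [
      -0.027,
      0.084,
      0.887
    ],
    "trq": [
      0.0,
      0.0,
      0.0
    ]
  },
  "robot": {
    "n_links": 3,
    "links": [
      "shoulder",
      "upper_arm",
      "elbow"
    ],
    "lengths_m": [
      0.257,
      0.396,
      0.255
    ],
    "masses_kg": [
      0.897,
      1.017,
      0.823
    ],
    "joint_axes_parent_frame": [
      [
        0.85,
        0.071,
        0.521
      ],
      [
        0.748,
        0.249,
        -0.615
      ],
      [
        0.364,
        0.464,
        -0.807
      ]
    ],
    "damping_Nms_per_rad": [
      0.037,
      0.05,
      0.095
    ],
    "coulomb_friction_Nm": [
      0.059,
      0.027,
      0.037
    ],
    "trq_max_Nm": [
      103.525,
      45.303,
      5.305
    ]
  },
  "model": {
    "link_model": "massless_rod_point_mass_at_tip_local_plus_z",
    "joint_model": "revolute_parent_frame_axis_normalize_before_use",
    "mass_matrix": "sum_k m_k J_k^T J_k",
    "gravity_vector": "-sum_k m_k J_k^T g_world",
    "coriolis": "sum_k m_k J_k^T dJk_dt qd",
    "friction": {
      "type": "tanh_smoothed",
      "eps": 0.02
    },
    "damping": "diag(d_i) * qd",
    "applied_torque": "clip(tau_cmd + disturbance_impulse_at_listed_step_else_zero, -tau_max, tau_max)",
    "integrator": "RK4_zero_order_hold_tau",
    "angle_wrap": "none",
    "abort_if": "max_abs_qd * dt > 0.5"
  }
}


{"k":1,"theta":[0.084,-0.462,0.664],"qdot":[-0.027,0.078,0.512],"ee":[-0.026,0.083,0.887],"trq":[0.0,0.0,0.0]}
{"k":2,"theta":[0.083,-0.461,0.671],"qdot":[-0.056,-0.03,0.945],"ee":[-0.026,0.083,0.887],"trq":[0.0,0.0,0.0]}
{"k":3,"theta":[0.083,-0.462,0.682],"qdot":[-0.09,-0.115,1.305],"ee":[-0.025,0.082,0.887],"trq":[0.0,0.0,0.0]}
{"k":4,"theta":[0.082,-0.464,0.697],"qdot":[-0.127,-0.186,1.617],"ee":[-0.024,0.082,0.886],"trq":[0.0,0.0,0.0]}
{"k":5,"theta":[0.08,-0.466,0.715],"qdot":[-0.168,-0.245,1.888],"ee":[-0.023,0.082,0.886],"trq":[0.0,0.0,0.0]}
{"k":6,"theta":[0.078,-0.469,0.735],"qdot":[-0.212,-0.294,2.125],"ee":[-0.022,0.082,0.885],"trq":[0.0,0.0,0.0]}
{"k":7,"theta":[0.076,-0.472,0.757],"qdot":[-0.259,-0.334,2.335],"ee":[-0.021,0.082,0.884],"trq":[0.0,0.0,0.0]}
{"k":8,"theta":[0.073,-0.475,0.781],"qdot":[-0.309,-0.367,2.52],"ee":[-0.02,0.083,0.884],"trq":[0.0,0.0,0.0]}
{"k":9,"theta":[0.07,-0.479,0.807],"qdot":[-0.361,-0.392,2.686],"ee":[-0.019,0.084,0.883],"trq":[0.0,0.0,0.0]}
{"k":10,"theta":[0.066,-0.483,0.835],"qdot":[-0.415,-0.412,2.834],"ee":[-0.018,0.085,0.881],"trq":[0.0,0.0,0.0]}
{"k":11,"theta":[0.061,-0.487,0.864],"qdot":[-0.472,-0.426,2.968],"ee":[-0.017,0.087,0.88],"trq":[0.0,0.0,0.0]}
{"k":12,"theta":[0.056,-0.491,0.894],"qdot":[-0.53,-0.436,3.089],"ee":[-0.016,0.088,0.879],"trq":[0.0,0.0,0.0]}
{"k":13,"theta":[0.051,-0.496,0.926],"qdot":[-0.591,-0.441,3.199],"ee":[-0.015,0.09,0.877],"trq":[0.0,0.0,0.0]}
{"k":14,"theta":[0.045,-0.5,0.958],"qdot":[-0.654,-0.443,3.299],"ee":[-0.014,0.093,0.876],"trq":[0.0,0.0,0.0]}
{"k":15,"theta":[0.038,-0.505,0.992],"qdot":[-0.719,-0.441,3.39],"ee":[-0.014,0.095,0.874],"trq":[0.0,0.0,0.0]}
{"k":16,"theta":[0.03,-0.509,1.026],"qdot":[-0.785,-0.436,3.473],"ee":[-0.013,0.098,0.872],"trq":[0.0,0.0,0.0]}
{"k":17,"theta":[0.022,-0.513,1.061],"qdot":[-0.853,-0.429,3.549],"ee":[-0.012,0.101,0.87],"trq":[0.0,0.0,0.0]}
{"k":18,"theta":[0.013,-0.518,1.097],"qdot":[-0.923,-0.418,3.617],"ee":[-0.012,0.104,0.868],"trq":[0.0,0.0,0.0]}
{"k":19,"theta":[0.004,-0.522,1.133],"qdot":[-0.994,-0.406,3.679],"ee":[-0.012,0.108,0.866],"trq":[0.0,0.0,0.0]}
{"k":20,"theta":[-0.007,-0.526,1.17],"qdot":[-1.067,-0.391,3.734],"ee":[-0.011,0.112,0.864],"trq":[0.0,0.0,0.0]}
{"k":21,"theta":[-0.018,-0.53,1.208],"qdot":[-1.141,-0.374,3.783],"ee":[-0.011,0.117,0.862],"trq":[0.0,0.0,0.0]}
{"k":22,"theta":[-0.03,-0.533,1.246],"qdot":[-1.217,-0.356,3.826],"ee":[-0.011,0.121,0.859],"trq":[0.0,0.0,0.0]}
{"k":23,"theta":[-0.042,-0.537,1.285],"qdot":[-1.293,-0.336,3.863],"ee":[-0.011,0.127,0.856],"trq":[0.0,0.0,0.0]}
{"k":24,"theta":[-0.055,-0.54,1.323],"qdot":[-1.371,-0.315,3.896],"ee":[-0.012,0.132,0.854],"trq":[0.0,0.0,0.0]}
{"k":25,"theta":[-0.07,-0.543,1.362],"qdot":[-1.45,-0.293,3.922],"ee":[-0.012,0.138,0.851],"trq":[0.0,0.0,0.0]}
{"k":26,"theta":[-0.084,-0.546,1.402],"qdot":[-1.53,-0.271,3.944],"ee":[-0.013,0.144,0.847],"trq":[0.0,0.0,0.0]}
{"k":27,"theta":[-0.1,-0.548,1.441],"qdot":[-1.611,-0.248,3.961],"ee":[-0.013,0.151,0.844],"trq":[0.0,0.0,0.0]}
{"k":28,"theta":[-0.117,-0.551,1.481],"qdot":[-1.692,-0.225,3.974],"ee":[-0.014,0.158,0.841],"trq":[0.0,0.0,0.0]}
{"k":29,"theta":[-0.134,-0.553,1.521],"qdot":[-1.774,-0.202,3.983],"ee":[-0.015,0.166,0.837],"trq":[0.0,0.0,0.0]}
{"k":30,"theta":[-0.152,-0.555,1.561],"qdot":[-1.857,-0.18,3.987],"ee":[-0.016,0.174,0.833],"trq":[0.0,0.0,0.0]}
{"k":31,"theta":[-0.171,-0.557,1.6],"qdot":[-1.941,-0.16,3.988],"ee":[-0.017,0.182,0.829],"trq":[0.0,0.0,0.0]}
{"k":32,"theta":[-0.191,-0.558,1.64],"qdot":[-2.025,-0.14,3.986],"ee":[-0.018,0.191,0.824],"trq":[0.0,0.0,0.0]}
{"k":33,"theta":[-0.212,-0.559,1.68],"qdot":[-2.109,-0.122,3.981],"ee":[-0.019,0.201,0.82],"trq":[0.0,0.0,0.0]}
{"k":34,"theta":[-0.233,-0.561,1.72],"qdot":[-2.194,-0.106,3.973],"ee":[-0.021,0.211,0.815],"trq":[0.0,0.0,0.0]}
{"k":35,"theta":[-0.256,-0.562,1.76],"qdot":[-2.278,-0.093,3.963],"ee":[-0.022,0.222,0.81],"trq":[0.0,0.0,0.0]}
{"k":36,"theta":[-0.279,-0.562,1.799],"qdot":[-2.364,-0.083,3.952],"ee":[-0.023,0.233,0.804],"trq":[0.0,0.0,0.0]}
{"k":37,"theta":[-0.303,-0.563,1.839],"qdot":[-2.449,-0.076,3.939],"ee":[-0.025,0.245,0.798],"trq":[0.0,0.0,0.0]}
{"k":38,"theta":[-0.328,-0.564,1.878],"qdot":[-2.534,-0.073,3.924],"ee":[-0.026,0.258,0.792],"trq":[0.0,0.0,0.0]}
{"k":39,"theta":[-0.353,-0.565,1.917],"qdot":[-2.619,-0.074,3.91],"ee":[-0.027,0.271,0.785],"trq":[0.0,0.0,0.0]}
{"k":40,"theta":[-0.38,-0.565,1.956],"qdot":[-2.705,-0.079,3.894],"ee":[-0.029,0.285,0.777],"trq":[0.0,0.0,0.0]}
{"k":41,"theta":[-0.408,-0.566,1.995],"qdot":[-2.79,-0.09,3.879],"ee":[-0.03,0.3,0.769],"trq":[0.0,0.0,0.0]}
{"k":42,"theta":[-0.436,-0.567,2.034],"qdot":[-2.875,-0.106,3.864],"ee":[-0.031,0.315,0.761],"trq":[0.0,0.0,0.0]}
{"k":43,"theta":[-0.465,-0.568,2.072],"qdot":[-2.959,-0.127,3.849],"ee":[-0.032,0.33,0.752],"trq":[0.0,0.0,0.0]}
{"k":44,"theta":[-0.495,-0.57,2.111],"qdot":[-3.043,-0.156,3.835],"ee":[-0.033,0.347,0.742],"trq":[0.0,0.0,0.0]}
{"k":45,"theta":[-0.526,-0.572,2.149],"qdot":[-3.127,-0.191,3.822],"ee":[-0.033,0.364,0.731],"trq":[0.0,0.0,0.0]}
{"k":46,"theta":[-0.558,-0.574,2.187],"qdot":[-3.21,-0.233,3.811],"ee":[-0.033,0.381,0.72],"trq":[0.0,0.0,0.0]}
{"k":47,"theta":[-0.59,-0.576,2.225],"qdot":[-3.293,-0.282,3.8],"ee":[-0.033,0.399,0.708],"trq":[0.0,0.0,0.0]}
{"k":48,"theta":[-0.623,-0.579,2.263],"qdot":[-3.375,-0.34,3.79],"ee":[-0.032,0.418,0.694],"trq":[0.0,0.0,0.0]}
{"k":49,"theta":[-0.658,-0.583,2.301],"qdot":[-3.456,-0.406,3.781],"ee":[-0.031,0.437,0.68]}
{"summary": "final ee position (m): -0.031 0.437 0.680"}


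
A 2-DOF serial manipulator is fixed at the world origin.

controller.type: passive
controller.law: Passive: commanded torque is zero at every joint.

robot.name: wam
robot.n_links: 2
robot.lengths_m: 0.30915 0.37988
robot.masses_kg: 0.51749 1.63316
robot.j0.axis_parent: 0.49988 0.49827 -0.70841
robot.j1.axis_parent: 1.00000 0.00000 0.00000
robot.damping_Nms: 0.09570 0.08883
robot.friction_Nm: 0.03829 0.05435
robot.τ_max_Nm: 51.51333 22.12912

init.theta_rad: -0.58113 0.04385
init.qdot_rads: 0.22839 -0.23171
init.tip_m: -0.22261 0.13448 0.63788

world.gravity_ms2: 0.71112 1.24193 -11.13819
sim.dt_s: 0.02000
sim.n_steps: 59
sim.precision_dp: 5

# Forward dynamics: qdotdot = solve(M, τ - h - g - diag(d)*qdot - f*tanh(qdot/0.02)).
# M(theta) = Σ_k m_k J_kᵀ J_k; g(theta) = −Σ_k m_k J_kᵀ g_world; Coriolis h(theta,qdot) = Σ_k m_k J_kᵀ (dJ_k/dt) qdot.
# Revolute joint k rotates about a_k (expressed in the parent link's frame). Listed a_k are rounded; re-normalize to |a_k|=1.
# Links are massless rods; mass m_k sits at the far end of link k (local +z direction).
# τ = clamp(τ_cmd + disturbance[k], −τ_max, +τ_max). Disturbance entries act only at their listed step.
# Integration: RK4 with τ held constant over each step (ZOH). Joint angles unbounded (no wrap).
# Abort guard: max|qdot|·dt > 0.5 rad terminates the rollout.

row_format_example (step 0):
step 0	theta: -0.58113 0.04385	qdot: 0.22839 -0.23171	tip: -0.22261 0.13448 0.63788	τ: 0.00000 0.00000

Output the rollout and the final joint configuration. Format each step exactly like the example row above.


step 1	theta: -0.57791 0.03834	qdot: 0.09410 -0.31993	tip: -0.22204 0.13581 0.63784	τ: 0.00000 0.00000
step 2	theta: -0.57734 0.03101	qdot: -0.03470 -0.41499	tip: -0.22279 0.13819 0.63712	τ: 0.00000 0.00000
step 3	theta: -0.57922 0.02164	qdot: -0.15255 -0.52405	tip: -0.22484 0.14163 0.63568	τ: 0.00000 0.00000
step 4	theta: -0.58340 0.00997	qdot: -0.26422 -0.64493	tip: -0.22815 0.14618 0.63350	τ: 0.00000 0.00000
step 5	theta: -0.58974 -0.00426	qdot: -0.36868 -0.78073	tip: -0.23272 0.15188 0.63050	τ: 0.00000 0.00000
step 6	theta: -0.59809 -0.02138	qdot: -0.46497 -0.93444	tip: -0.23853 0.15876 0.62659	τ: 0.00000 0.00000
step 7	theta: -0.60828 -0.04177	qdot: -0.55232 -1.10889	tip: -0.24556 0.16685 0.62163	τ: 0.00000 0.00000
step 8	theta: -0.62012 -0.06589	qdot: -0.63020 -1.30665	tip: -0.25379 0.17620 0.61546	τ: 0.00000 0.00000
step 9	theta: -0.63342 -0.09421	qdot: -0.69843 -1.52993	tip: -0.26319 0.18683 0.60790	τ: 0.00000 0.00000
step 10	theta: -0.64799 -0.12727	qdot: -0.75728 -1.78049	tip: -0.27372 0.19876 0.59869	τ: 0.00000 0.00000
step 11	theta: -0.66366 -0.16562	qdot: -0.80764 -2.05947	tip: -0.28531 0.21197 0.58755	τ: 0.00000 0.00000
step 12	theta: -0.68025 -0.20984	qdot: -0.85109 -2.36724	tip: -0.29786 0.22643 0.57412	τ: 0.00000 0.00000
step 13	theta: -0.69767 -0.26050	qdot: -0.88999 -2.70327	tip: -0.31125 0.24204 0.55801	τ: 0.00000 0.00000
step 14	theta: -0.71584 -0.31815	qdot: -0.92762 -3.06597	tip: -0.32529 0.25864 0.53877	τ: 0.00000 0.00000
step 15	theta: -0.73479 -0.38329	qdot: -0.96818 -3.45248	tip: -0.33975 0.27595 0.51589	τ: 0.00000 0.00000
step 16	theta: -0.75463 -0.45638	qdot: -1.01691 -3.85855	tip: -0.35433 0.29358 0.48886	τ: 0.00000 0.00000
step 17	theta: -0.77557 -0.53773	qdot: -1.08016 -4.27821	tip: -0.36866 0.31098 0.45716	τ: 0.00000 0.00000
step 18	theta: -0.79798 -0.62754	qdot: -1.16564 -4.70350	tip: -0.38225 0.32743 0.42034	τ: 0.00000 0.00000
step 19	theta: -0.82240 -0.72583	qdot: -1.28280 -5.12390	tip: -0.39458 0.34199 0.37804	τ: 0.00000 0.00000
step 20	theta: -0.84958 -0.83238	qdot: -1.44349 -5.52572	tip: -0.40501 0.35352 0.33012	τ: 0.00000 0.00000
step 21	theta: -0.88053 -0.94662	qdot: -1.66286 -5.89116	tip: -0.41289 0.36070 0.27670	τ: 0.00000 0.00000
step 22	theta: -0.91662 -1.06763	qdot: -1.96075 -6.19707	tip: -0.41756 0.36212 0.21831	τ: 0.00000 0.00000
step 23	theta: -0.95966 -1.19391	qdot: -2.36324 -6.41333	tip: -0.41841 0.35631 0.15589	τ: 0.00000 0.00000
step 24	theta: -1.01207 -1.32330	qdot: -2.90395 -6.50081	tip: -0.41499 0.34198 0.09086	τ: 0.00000 0.00000
step 25	theta: -1.07701 -1.45275	qdot: -3.62361 -6.40918	tip: -0.40708 0.31812 0.02506	τ: 0.00000 0.00000
step 26	theta: -1.15849 -1.57806	qdot: -4.56419 -6.07545	tip: -0.39474 0.28425 -0.03941	τ: 0.00000 0.00000
step 27	theta: -1.26123 -1.69367	qdot: -5.75066 -5.42671	tip: -0.37837 0.24052 -0.10041	τ: 0.00000 0.00000
step 28	theta: -1.38999 -1.79255	qdot: -7.15248 -4.39332	tip: -0.35864 0.18772 -0.15608	τ: 0.00000 0.00000
step 29	theta: -1.54788 -1.86658	qdot: -8.63033 -2.94126	tip: -0.33642 0.12720 -0.20509	τ: 0.00000 0.00000
step 30	theta: -1.73394 -1.90770	qdot: -9.91609 -1.12088	tip: -0.31263 0.06046 -0.24667	τ: 0.00000 0.00000
step 31	theta: -1.94117 -1.91003	qdot: -10.70526 0.90028	tip: -0.28806 -0.01123 -0.28039	τ: 0.00000 0.00000
step 32	theta: -2.15774 -1.87204	qdot: -10.84773 2.87168	tip: -0.26317 -0.08694 -0.30558	τ: 0.00000 0.00000
step 33	theta: -2.37141 -1.79695	qdot: -10.44918 4.57941	tip: -0.23815 -0.16569 -0.32101	τ: 0.00000 0.00000
step 34	theta: -2.57376 -1.69149	qdot: -9.75928 5.89880	tip: -0.21306 -0.24593 -0.32516	τ: 0.00000 0.00000
step 35	theta: -2.76140 -1.56377	qdot: -9.00854 6.80656	tip: -0.18800 -0.32529 -0.31682	τ: 0.00000 0.00000
step 36	theta: -2.93462 -1.42174	qdot: -8.33142 7.33933	tip: -0.16312 -0.40087 -0.29573	τ: 0.00000 0.00000
step 37	theta: -3.09549 -1.27232	qdot: -7.77666 7.55408	tip: -0.13865 -0.46976 -0.26277	τ: 0.00000 0.00000
step 38	theta: -3.24650 -1.12132	qdot: -7.34260 7.50703	tip: -0.11483 -0.52951 -0.21992	τ: 0.00000 0.00000
step 39	theta: -3.38984 -0.97346	qdot: -7.00420 7.24648	tip: -0.09185 -0.57853 -0.16985	τ: 0.00000 0.00000
step 40	theta: -3.52708 -0.83262	qdot: -6.72746 6.81221	tip: -0.06982 -0.61621 -0.11554	τ: 0.00000 0.00000
step 41	theta: -3.65911 -0.70191	qdot: -6.47600 6.23721	tip: -0.04875 -0.64287 -0.05986	τ: 0.00000 0.00000
step 42	theta: -3.78606 -0.58388	qdot: -6.21465 5.54991	tip: -0.02856 -0.65955 -0.00525	τ: 0.00000 0.00000
step 43	theta: -3.90742 -0.48049	qdot: -5.91254 4.77651	tip: -0.00908 -0.66778 0.04642	τ: 0.00000 0.00000
step 44	theta: -4.02213 -0.39322	qdot: -5.54669 3.94290	tip: 0.00988 -0.66927 0.09389	τ: 0.00000 0.00000
step 45	theta: -4.12878 -0.32300	qdot: -5.10542 3.07568	tip: 0.02853 -0.66572 0.13646	τ: 0.00000 0.00000
step 46	theta: -4.22585 -0.27023	qdot: -4.59012 2.20172	tip: 0.04706 -0.65863 0.17387	τ: 0.00000 0.00000
step 47	theta: -4.31198 -0.23480	qdot: -4.01427 1.34636	tip: 0.06565 -0.64925 0.20611	τ: 0.00000 0.00000
step 48	theta: -4.38616 -0.21611	qdot: -3.39960 0.53077	tip: 0.08444 -0.63852 0.23337	τ: 0.00000 0.00000
step 49	theta: -4.44787 -0.21321	qdot: -2.77191 -0.22784	tip: 0.10351 -0.62712 0.25584	τ: 0.00000 0.00000
step 50	theta: -4.49714 -0.22471	qdot: -2.15850 -0.91241	tip: 0.12291 -0.61547 0.27377	τ: 0.00000 0.00000
step 51	theta: -4.53438 -0.24930	qdot: -1.57064 -1.53621	tip: 0.14265 -0.60382 0.28732	τ: 0.00000 0.00000
step 52	theta: -4.56021 -0.28579	qdot: -1.01915 -2.10497	tip: 0.16277 -0.59227 0.29657	τ: 0.00000 0.00000
step 53	theta: -4.57542 -0.33319	qdot: -0.50931 -2.62764	tip: 0.18325 -0.58081 0.30154	τ: 0.00000 0.00000
step 54	theta: -4.58087 -0.39066	qdot: -0.04213 -3.11446	tip: 0.20404 -0.56930 0.30221	τ: 0.00000 0.00000
step 55	theta: -4.57741 -0.45757	qdot: 0.38086 -3.57218	tip: 0.22500 -0.55755 0.29852	τ: 0.00000 0.00000
step 56	theta: -4.56587 -0.53344	qdot: 0.76707 -4.01217	tip: 0.24594 -0.54525 0.29042	τ: 0.00000 0.00000
step 57	theta: -4.54693 -0.61799	qdot: 1.12264 -4.44137	tip: 0.26654 -0.53208 0.27779	τ: 0.00000 0.00000
step 58	theta: -4.52113 -0.71104	qdot: 1.45409 -4.86357	tip: 0.28636 -0.51763 0.26058	τ: 0.00000 0.00000
step 59	theta: -4.48888 -0.81249	qdot: 1.76912 -5.27994	tip: 0.30482 -0.50148 0.23877
final theta (rad): -4.48888 -0.81249


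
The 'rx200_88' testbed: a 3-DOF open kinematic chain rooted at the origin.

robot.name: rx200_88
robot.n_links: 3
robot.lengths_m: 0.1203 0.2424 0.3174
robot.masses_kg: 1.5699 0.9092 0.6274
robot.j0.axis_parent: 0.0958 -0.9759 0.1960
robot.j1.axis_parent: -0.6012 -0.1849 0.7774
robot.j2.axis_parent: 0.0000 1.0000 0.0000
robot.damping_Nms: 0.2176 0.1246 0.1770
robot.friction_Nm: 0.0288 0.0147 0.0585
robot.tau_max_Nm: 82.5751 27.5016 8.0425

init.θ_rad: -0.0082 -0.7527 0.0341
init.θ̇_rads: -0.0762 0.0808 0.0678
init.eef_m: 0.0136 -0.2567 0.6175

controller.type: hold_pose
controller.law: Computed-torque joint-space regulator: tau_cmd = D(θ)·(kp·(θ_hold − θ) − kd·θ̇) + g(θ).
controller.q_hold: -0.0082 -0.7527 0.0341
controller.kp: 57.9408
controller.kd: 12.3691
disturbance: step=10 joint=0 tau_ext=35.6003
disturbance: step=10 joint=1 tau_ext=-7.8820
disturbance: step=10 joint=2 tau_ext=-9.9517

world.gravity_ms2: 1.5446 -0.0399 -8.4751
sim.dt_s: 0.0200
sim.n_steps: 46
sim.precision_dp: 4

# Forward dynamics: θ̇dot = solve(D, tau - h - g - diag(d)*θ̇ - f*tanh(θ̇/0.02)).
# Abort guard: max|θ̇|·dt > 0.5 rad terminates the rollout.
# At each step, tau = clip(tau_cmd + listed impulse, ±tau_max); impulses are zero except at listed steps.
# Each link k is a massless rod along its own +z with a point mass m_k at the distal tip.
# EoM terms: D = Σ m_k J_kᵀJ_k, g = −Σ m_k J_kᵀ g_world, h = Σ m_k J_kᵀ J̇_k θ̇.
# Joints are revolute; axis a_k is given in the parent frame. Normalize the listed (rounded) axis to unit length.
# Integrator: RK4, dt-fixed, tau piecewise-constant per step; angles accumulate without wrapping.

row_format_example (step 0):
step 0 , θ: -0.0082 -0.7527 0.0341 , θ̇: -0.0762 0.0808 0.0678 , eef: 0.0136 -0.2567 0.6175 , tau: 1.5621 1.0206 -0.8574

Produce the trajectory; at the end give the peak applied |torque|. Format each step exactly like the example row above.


step 1 , θ: -0.0097 -0.7515 0.0348 , θ̇: -0.0710 0.0398 0.0097 , eef: 0.0147 -0.2564 0.6176 , tau: 1.4951 1.0473 -0.8276
step 2 , θ: -0.0110 -0.7509 0.0348 , θ̇: -0.0495 0.0271 0.0067 , eef: 0.0155 -0.2561 0.6177 , tau: 1.4350 1.0696 -0.8127
step 3 , θ: -0.0118 -0.7505 0.0348 , θ̇: -0.0314 0.0180 0.0060 , eef: 0.0160 -0.2559 0.6178 , tau: 1.3820 1.0887 -0.8001
step 4 , θ: -0.0123 -0.7503 0.0349 , θ̇: -0.0169 0.0114 0.0058 , eef: 0.0163 -0.2558 0.6178 , tau: 1.3363 1.1045 -0.7893
step 5 , θ: -0.0126 -0.7501 0.0349 , θ̇: -0.0060 0.0065 0.0055 , eef: 0.0165 -0.2558 0.6178 , tau: 1.2984 1.1173 -0.7804
step 6 , θ: -0.0127 -0.7501 0.0349 , θ̇: 0.0016 0.0026 0.0048 , eef: 0.0165 -0.2558 0.6179 , tau: 1.2682 1.1276 -0.7732
step 7 , θ: -0.0126 -0.7502 0.0348 , θ̇: 0.0067 -0.0003 0.0039 , eef: 0.0165 -0.2558 0.6178 , tau: 1.2445 1.1357 -0.7676
step 8 , θ: -0.0125 -0.7502 0.0348 , θ̇: 0.0101 -0.0024 0.0032 , eef: 0.0164 -0.2558 0.6178 , tau: 1.2258 1.1421 -0.7633
step 9 , θ: -0.0123 -0.7504 0.0347 , θ̇: 0.0123 -0.0038 0.0029 , eef: 0.0163 -0.2558 0.6178 , tau: 1.2107 1.1472 -0.7599
step 10 , θ: -0.0121 -0.7505 0.0347 , θ̇: 0.0136 -0.0046 0.0027 , eef: 0.0161 -0.2559 0.6178 , tau: 36.7989 -6.7307 -8.0425
step 11 , θ: 0.0197 -0.7412 0.0564 , θ̇: 3.1258 0.8741 2.0714 , eef: 0.0053 -0.2581 0.6168 , tau: -8.1310 3.2131 1.2433
step 12 , θ: 0.0717 -0.7285 0.0866 , θ̇: 2.0963 0.4272 0.9977 , eef: -0.0139 -0.2616 0.6148 , tau: -6.7788 2.8543 1.1037
step 13 , θ: 0.1060 -0.7226 0.1000 , θ̇: 1.3517 0.1755 0.3778 , eef: -0.0285 -0.2637 0.6131 , tau: -5.5818 2.5727 0.8952
step 14 , θ: 0.1275 -0.7207 0.1039 , θ̇: 0.8071 0.0293 0.0311 , eef: -0.0390 -0.2649 0.6119 , tau: -4.5267 2.3465 0.6646
step 15 , θ: 0.1397 -0.7207 0.1031 , θ̇: 0.4339 -0.0229 -0.0817 , eef: -0.0459 -0.2657 0.6112 , tau: -3.6009 2.1549 0.4181
step 16 , θ: 0.1457 -0.7213 0.1013 , θ̇: 0.1673 -0.0346 -0.0978 , eef: -0.0497 -0.2660 0.6108 , tau: -2.7924 1.9885 0.1855
step 17 , θ: 0.1471 -0.7221 0.0993 , θ̇: -0.0298 -0.0339 -0.0878 , eef: -0.0511 -0.2661 0.6107 , tau: -2.0931 1.8445 -0.0185
step 18 , θ: 0.1451 -0.7226 0.0979 , θ̇: -0.1658 -0.0204 -0.0556 , eef: -0.0504 -0.2660 0.6108 , tau: -1.5030 1.7197 -0.1936
step 19 , θ: 0.1408 -0.7229 0.0971 , θ̇: -0.2650 -0.0090 -0.0304 , eef: -0.0483 -0.2656 0.6111 , tau: -0.9979 1.6124 -0.3411
step 20 , θ: 0.1348 -0.7230 0.0966 , θ̇: -0.3368 -0.0031 -0.0187 , eef: -0.0452 -0.2652 0.6116 , tau: -0.5688 1.5211 -0.4622
step 21 , θ: 0.1276 -0.7230 0.0963 , θ̇: -0.3857 -0.0005 -0.0160 , eef: -0.0414 -0.2647 0.6121 , tau: -0.2071 1.4437 -0.5606
step 22 , θ: 0.1196 -0.7230 0.0960 , θ̇: -0.4142 0.0014 -0.0152 , eef: -0.0371 -0.2641 0.6126 , tau: 0.0953 1.3786 -0.6406
step 23 , θ: 0.1112 -0.7229 0.0957 , θ̇: -0.4265 0.0028 -0.0151 , eef: -0.0326 -0.2635 0.6131 , tau: 0.3459 1.3246 -0.7053
step 24 , θ: 0.1027 -0.7229 0.0955 , θ̇: -0.4262 0.0035 -0.0152 , eef: -0.0280 -0.2629 0.6136 , tau: 0.5517 1.2804 -0.7570
step 25 , θ: 0.0943 -0.7228 0.0952 , θ̇: -0.4163 0.0035 -0.0154 , eef: -0.0235 -0.2623 0.6141 , tau: 0.7187 1.2448 -0.7978
step 26 , θ: 0.0862 -0.7227 0.0949 , θ̇: -0.3995 0.0030 -0.0155 , eef: -0.0191 -0.2617 0.6145 , tau: 0.8527 1.2168 -0.8295
step 27 , θ: 0.0784 -0.7226 0.0947 , θ̇: -0.3779 0.0021 -0.0157 , eef: -0.0149 -0.2612 0.6149 , tau: 0.9586 1.1953 -0.8536
step 28 , θ: 0.0711 -0.7226 0.0944 , θ̇: -0.3530 0.0008 -0.0159 , eef: -0.0110 -0.2607 0.6152 , tau: 1.0409 1.1790 -0.8714
step 29 , θ: 0.0644 -0.7226 0.0941 , θ̇: -0.3263 -0.0007 -0.0161 , eef: -0.0073 -0.2602 0.6154 , tau: 1.1034 1.1673 -0.8841
step 30 , θ: 0.0581 -0.7226 0.0938 , θ̇: -0.2989 -0.0024 -0.0162 , eef: -0.0040 -0.2598 0.6156 , tau: 1.1494 1.1592 -0.8925
step 31 , θ: 0.0524 -0.7226 0.0935 , θ̇: -0.2715 -0.0040 -0.0165 , eef: -0.0009 -0.2595 0.6158 , tau: 1.1821 1.1540 -0.8975
step 32 , θ: 0.0473 -0.7227 0.0932 , θ̇: -0.2448 -0.0056 -0.0167 , eef: 0.0018 -0.2591 0.6159 , tau: 1.2038 1.1512 -0.8998
step 33 , θ: 0.0427 -0.7228 0.0929 , θ̇: -0.2192 -0.0071 -0.0170 , eef: 0.0043 -0.2589 0.6161 , tau: 1.2168 1.1501 -0.9000
step 34 , θ: 0.0385 -0.7230 0.0926 , θ̇: -0.1950 -0.0085 -0.0172 , eef: 0.0064 -0.2586 0.6161 , tau: 1.2229 1.1505 -0.8986
step 35 , θ: 0.0349 -0.7232 0.0922 , θ̇: -0.1724 -0.0098 -0.0175 , eef: 0.0084 -0.2584 0.6162 , tau: 1.2236 1.1520 -0.8960
step 36 , θ: 0.0316 -0.7234 0.0919 , θ̇: -0.1516 -0.0108 -0.0178 , eef: 0.0100 -0.2583 0.6163 , tau: 1.2203 1.1541 -0.8925
step 37 , θ: 0.0288 -0.7236 0.0915 , θ̇: -0.1326 -0.0117 -0.0181 , eef: 0.0115 -0.2581 0.6163 , tau: 1.2139 1.1569 -0.8884
step 38 , θ: 0.0263 -0.7238 0.0912 , θ̇: -0.1154 -0.0125 -0.0183 , eef: 0.0127 -0.2580 0.6163 , tau: 1.2055 1.1599 -0.8839
step 39 , θ: 0.0242 -0.7241 0.0908 , θ̇: -0.0999 -0.0131 -0.0186 , eef: 0.0138 -0.2579 0.6163 , tau: 1.1957 1.1631 -0.8792
step 40 , θ: 0.0223 -0.7243 0.0904 , θ̇: -0.0861 -0.0135 -0.0188 , eef: 0.0147 -0.2578 0.6164 , tau: 1.1851 1.1664 -0.8745
step 41 , θ: 0.0207 -0.7246 0.0901 , θ̇: -0.0739 -0.0138 -0.0190 , eef: 0.0154 -0.2578 0.6164 , tau: 1.1741 1.1696 -0.8699
step 42 , θ: 0.0193 -0.7249 0.0897 , θ̇: -0.0631 -0.0140 -0.0191 , eef: 0.0160 -0.2578 0.6164 , tau: 1.1631 1.1728 -0.8654
step 43 , θ: 0.0182 -0.7252 0.0893 , θ̇: -0.0538 -0.0141 -0.0192 , eef: 0.0166 -0.2577 0.6164 , tau: 1.1524 1.1757 -0.8611
step 44 , θ: 0.0172 -0.7254 0.0889 , θ̇: -0.0456 -0.0141 -0.0193 , eef: 0.0170 -0.2577 0.6164 , tau: 1.1421 1.1785 -0.8570
step 45 , θ: 0.0164 -0.7257 0.0886 , θ̇: -0.0387 -0.0141 -0.0194 , eef: 0.0173 -0.2577 0.6164 , tau: 1.1326 1.1811 -0.8532
step 46 , θ: 0.0156 -0.7260 0.0882 , θ̇: -0.0328 -0.0140 -0.0196 , eef: 0.0176 -0.2577 0.6164
max |tau| (N·m): 36.7989


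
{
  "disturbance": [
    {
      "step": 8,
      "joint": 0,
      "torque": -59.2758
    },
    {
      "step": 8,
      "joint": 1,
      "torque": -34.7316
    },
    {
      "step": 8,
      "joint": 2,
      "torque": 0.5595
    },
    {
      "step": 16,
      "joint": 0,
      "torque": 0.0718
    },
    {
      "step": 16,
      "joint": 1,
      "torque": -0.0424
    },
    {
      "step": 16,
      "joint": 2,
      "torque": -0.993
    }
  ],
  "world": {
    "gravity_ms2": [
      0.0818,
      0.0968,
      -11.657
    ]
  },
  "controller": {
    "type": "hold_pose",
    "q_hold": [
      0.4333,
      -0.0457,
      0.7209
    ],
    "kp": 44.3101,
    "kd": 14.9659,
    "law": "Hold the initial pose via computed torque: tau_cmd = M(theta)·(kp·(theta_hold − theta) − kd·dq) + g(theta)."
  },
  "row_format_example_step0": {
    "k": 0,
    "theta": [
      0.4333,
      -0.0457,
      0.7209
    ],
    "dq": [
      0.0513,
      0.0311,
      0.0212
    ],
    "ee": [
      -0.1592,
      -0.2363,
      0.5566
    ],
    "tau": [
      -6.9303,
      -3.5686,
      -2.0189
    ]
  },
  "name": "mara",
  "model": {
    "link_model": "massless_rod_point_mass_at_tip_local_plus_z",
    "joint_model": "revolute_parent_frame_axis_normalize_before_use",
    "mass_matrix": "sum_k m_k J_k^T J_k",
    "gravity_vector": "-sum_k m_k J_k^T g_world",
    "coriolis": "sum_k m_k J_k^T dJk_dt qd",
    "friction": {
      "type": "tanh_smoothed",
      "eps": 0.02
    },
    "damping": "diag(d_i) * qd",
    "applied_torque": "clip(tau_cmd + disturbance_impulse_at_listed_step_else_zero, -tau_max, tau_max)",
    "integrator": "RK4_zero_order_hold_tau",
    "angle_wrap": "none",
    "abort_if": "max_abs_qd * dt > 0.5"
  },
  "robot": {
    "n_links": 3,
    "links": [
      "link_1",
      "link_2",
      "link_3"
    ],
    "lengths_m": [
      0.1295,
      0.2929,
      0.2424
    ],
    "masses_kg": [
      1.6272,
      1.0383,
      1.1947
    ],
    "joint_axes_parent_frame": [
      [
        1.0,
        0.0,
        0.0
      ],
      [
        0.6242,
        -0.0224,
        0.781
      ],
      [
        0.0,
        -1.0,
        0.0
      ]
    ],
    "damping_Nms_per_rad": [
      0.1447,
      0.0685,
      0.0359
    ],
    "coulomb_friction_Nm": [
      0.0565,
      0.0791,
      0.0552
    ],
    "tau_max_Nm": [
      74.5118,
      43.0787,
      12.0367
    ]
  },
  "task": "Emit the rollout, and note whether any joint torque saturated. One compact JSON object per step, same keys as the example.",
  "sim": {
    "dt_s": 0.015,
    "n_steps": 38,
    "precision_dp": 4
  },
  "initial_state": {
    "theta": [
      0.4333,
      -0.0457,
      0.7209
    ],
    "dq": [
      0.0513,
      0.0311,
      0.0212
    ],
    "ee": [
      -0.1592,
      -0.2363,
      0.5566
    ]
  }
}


{"k":1,"theta":[0.4341,-0.0454,0.7211],"dq":[0.0446,0.0136,0.0095],"ee":[-0.1592,-0.2368,0.5564],"tau":[-6.8053,-3.488,-2.0069]}
{"k":2,"theta":[0.4347,-0.0453,0.7212],"dq":[0.0323,0.0113,0.0033],"ee":[-0.1592,-0.2372,0.5562],"tau":[-6.7018,-3.4251,-2.0011]}
{"k":3,"theta":[0.4351,-0.0452,0.7213],"dq":[0.022,0.01,0.0008],"ee":[-0.1592,-0.2375,0.556],"tau":[-6.6168,-3.3739,-1.9989]}
{"k":4,"theta":[0.4354,-0.0451,0.7213],"dq":[0.0134,0.0099,-0.0003],"ee":[-0.1593,-0.2377,0.556],"tau":[-6.5478,-3.3328,-1.9981]}
{"k":5,"theta":[0.4356,-0.045,0.7213],"dq":[0.0059,0.0112,-0.0009],"ee":[-0.1593,-0.2378,0.5559],"tau":[-6.4929,-3.3004,-1.9979]}
{"k":6,"theta":[0.4357,-0.045,0.7213],"dq":[0.0022,0.009,-0.0011],"ee":[-0.1593,-0.2379,0.5559],"tau":[-6.4503,-3.2744,-1.9977]}
{"k":7,"theta":[0.4358,-0.045,0.7213],"dq":[-0.0005,0.0069,-0.0011],"ee":[-0.1593,-0.2379,0.5558],"tau":[-6.4165,-3.2536,-1.9977]}
{"k":8,"theta":[0.4359,-0.0451,0.7213],"dq":[-0.0026,0.0056,-0.0011],"ee":[-0.1593,-0.238,0.5558],"tau":[-65.6655,-37.9689,-1.4382]}
{"k":9,"theta":[0.4249,-0.0439,0.7213],"dq":[-1.4435,0.1268,-0.0029],"ee":[-0.1593,-0.2323,0.5582],"tau":[7.3625,4.8448,-2.1195]}
{"k":10,"theta":[0.4065,-0.0434,0.7211],"dq":[-1.0352,-0.0323,-0.0197],"ee":[-0.1593,-0.2222,0.5624],"tau":[5.1013,3.5322,-2.0839]}
{"k":11,"theta":[0.3929,-0.044,0.7207],"dq":[-0.7737,-0.0426,-0.0243],"ee":[-0.1592,-0.2143,0.5654],"tau":[3.2253,2.4091,-2.0732]}
{"k":12,"theta":[0.3829,-0.0446,0.7204],"dq":[-0.5693,-0.0379,-0.0197],"ee":[-0.1591,-0.2084,0.5677],"tau":[1.6675,1.4738,-2.0726]}
{"k":13,"theta":[0.3756,-0.0451,0.7202],"dq":[-0.4082,-0.0269,-0.0129],"ee":[-0.159,-0.2041,0.5693],"tau":[0.3731,0.6956,-2.075]}
{"k":14,"theta":[0.3704,-0.0455,0.72],"dq":[-0.2789,-0.0176,-0.007],"ee":[-0.159,-0.201,0.5705],"tau":[-0.7032,0.0496,-2.0766]}
{"k":15,"theta":[0.367,-0.0457,0.7199],"dq":[-0.1737,-0.0127,-0.003],"ee":[-0.159,-0.199,0.5712],"tau":[-1.5989,-0.4859,-2.0761]}
{"k":16,"theta":[0.3651,-0.0459,0.7199],"dq":[-0.0893,-0.0099,-0.0008],"ee":[-0.159,-0.1978,0.5716],"tau":[-2.2731,-0.9727,-3.067]}
{"k":17,"theta":[0.3642,-0.046,0.7184],"dq":[-0.0218,-0.009,-0.2016],"ee":[-0.1587,-0.1973,0.572],"tau":[-2.9828,-1.2895,-1.8504]}
{"k":18,"theta":[0.3643,-0.0461,0.7158],"dq":[0.0208,0.0073,-0.1434],"ee":[-0.1582,-0.1975,0.5724],"tau":[-3.4858,-1.5946,-1.8946]}
{"k":19,"theta":[0.3649,-0.046,0.714],"dq":[0.0575,0.0114,-0.0963],"ee":[-0.1579,-0.198,0.5725],"tau":[-3.8943,-1.8392,-1.9309]}
{"k":20,"theta":[0.366,-0.0459,0.7129],"dq":[0.0874,0.0114,-0.0586],"ee":[-0.1577,-0.1987,0.5725],"tau":[-4.2352,-2.0416,-1.9606]}
{"k":21,"theta":[0.3675,-0.0458,0.7122],"dq":[0.11,0.0111,-0.0293],"ee":[-0.1576,-0.1997,0.5722],"tau":[-4.5206,-2.2103,-1.9846]}
{"k":22,"theta":[0.3693,-0.0456,0.7119],"dq":[0.1262,0.011,-0.0094],"ee":[-0.1575,-0.2008,0.5719],"tau":[-4.7598,-2.3508,-2.0008]}
{"k":23,"theta":[0.3713,-0.0455,0.7119],"dq":[0.1375,0.0112,0.0001],"ee":[-0.1575,-0.202,0.5715],"tau":[-4.9605,-2.4678,-2.0076]}
{"k":24,"theta":[0.3734,-0.0453,0.7119],"dq":[0.1449,0.0111,0.0038],"ee":[-0.1575,-0.2032,0.571],"tau":[-5.1292,-2.5652,-2.0089]}
{"k":25,"theta":[0.3756,-0.0451,0.712],"dq":[0.1491,0.0111,0.0052],"ee":[-0.1575,-0.2046,0.5705],"tau":[-5.2713,-2.6465,-2.0082]}
{"k":26,"theta":[0.3779,-0.045,0.712],"dq":[0.1509,0.0111,0.0057],"ee":[-0.1576,-0.2059,0.57],"tau":[-5.3911,-2.7147,-2.0068]}
{"k":27,"theta":[0.3801,-0.0448,0.7121],"dq":[0.1507,0.011,0.0058],"ee":[-0.1576,-0.2073,0.5695],"tau":[-5.4923,-2.7718,-2.0052]}
{"k":28,"theta":[0.3823,-0.0446,0.7122],"dq":[0.1491,0.0109,0.0059],"ee":[-0.1576,-0.2086,0.569],"tau":[-5.5781,-2.8198,-2.0035]}
{"k":29,"theta":[0.3846,-0.0444,0.7123],"dq":[0.1462,0.0108,0.0058],"ee":[-0.1576,-0.2099,0.5685],"tau":[-5.6509,-2.8602,-2.0019]}
{"k":30,"theta":[0.3867,-0.0443,0.7124],"dq":[0.1425,0.0106,0.0058],"ee":[-0.1576,-0.2112,0.568],"tau":[-5.7128,-2.8942,-2.0004]}
{"k":31,"theta":[0.3888,-0.0441,0.7125],"dq":[0.1382,0.0105,0.0058],"ee":[-0.1577,-0.2125,0.5676],"tau":[-5.7658,-2.923,-1.999]}
{"k":32,"theta":[0.3908,-0.0439,0.7126],"dq":[0.1334,0.0103,0.0057],"ee":[-0.1577,-0.2137,0.5671],"tau":[-5.8111,-2.9474,-1.9977]}
{"k":33,"theta":[0.3928,-0.0437,0.7126],"dq":[0.1283,0.0101,0.0057],"ee":[-0.1577,-0.2148,0.5666],"tau":[-5.85,-2.9681,-1.9965]}
{"k":34,"theta":[0.3947,-0.0436,0.7127],"dq":[0.123,0.01,0.0057],"ee":[-0.1577,-0.216,0.5662],"tau":[-5.8835,-2.9857,-1.9954]}
{"k":35,"theta":[0.3965,-0.0434,0.7128],"dq":[0.1176,0.0098,0.0057],"ee":[-0.1577,-0.217,0.5658],"tau":[-5.9125,-3.0008,-1.9944]}
{"k":36,"theta":[0.3982,-0.0433,0.7129],"dq":[0.1122,0.0096,0.0056],"ee":[-0.1578,-0.2181,0.5654],"tau":[-5.9377,-3.0137,-1.9934]}
{"k":37,"theta":[0.3998,-0.0431,0.713],"dq":[0.1068,0.0094,0.0056],"ee":[-0.1578,-0.219,0.565],"tau":[-5.9597,-3.0248,-1.9925]}
{"k":38,"theta":[0.4014,-0.0429,0.7131],"dq":[0.1016,0.0093,0.0056],"ee":[-0.1578,-0.22,0.5646]}
{"summary": "any joint saturated: no"}


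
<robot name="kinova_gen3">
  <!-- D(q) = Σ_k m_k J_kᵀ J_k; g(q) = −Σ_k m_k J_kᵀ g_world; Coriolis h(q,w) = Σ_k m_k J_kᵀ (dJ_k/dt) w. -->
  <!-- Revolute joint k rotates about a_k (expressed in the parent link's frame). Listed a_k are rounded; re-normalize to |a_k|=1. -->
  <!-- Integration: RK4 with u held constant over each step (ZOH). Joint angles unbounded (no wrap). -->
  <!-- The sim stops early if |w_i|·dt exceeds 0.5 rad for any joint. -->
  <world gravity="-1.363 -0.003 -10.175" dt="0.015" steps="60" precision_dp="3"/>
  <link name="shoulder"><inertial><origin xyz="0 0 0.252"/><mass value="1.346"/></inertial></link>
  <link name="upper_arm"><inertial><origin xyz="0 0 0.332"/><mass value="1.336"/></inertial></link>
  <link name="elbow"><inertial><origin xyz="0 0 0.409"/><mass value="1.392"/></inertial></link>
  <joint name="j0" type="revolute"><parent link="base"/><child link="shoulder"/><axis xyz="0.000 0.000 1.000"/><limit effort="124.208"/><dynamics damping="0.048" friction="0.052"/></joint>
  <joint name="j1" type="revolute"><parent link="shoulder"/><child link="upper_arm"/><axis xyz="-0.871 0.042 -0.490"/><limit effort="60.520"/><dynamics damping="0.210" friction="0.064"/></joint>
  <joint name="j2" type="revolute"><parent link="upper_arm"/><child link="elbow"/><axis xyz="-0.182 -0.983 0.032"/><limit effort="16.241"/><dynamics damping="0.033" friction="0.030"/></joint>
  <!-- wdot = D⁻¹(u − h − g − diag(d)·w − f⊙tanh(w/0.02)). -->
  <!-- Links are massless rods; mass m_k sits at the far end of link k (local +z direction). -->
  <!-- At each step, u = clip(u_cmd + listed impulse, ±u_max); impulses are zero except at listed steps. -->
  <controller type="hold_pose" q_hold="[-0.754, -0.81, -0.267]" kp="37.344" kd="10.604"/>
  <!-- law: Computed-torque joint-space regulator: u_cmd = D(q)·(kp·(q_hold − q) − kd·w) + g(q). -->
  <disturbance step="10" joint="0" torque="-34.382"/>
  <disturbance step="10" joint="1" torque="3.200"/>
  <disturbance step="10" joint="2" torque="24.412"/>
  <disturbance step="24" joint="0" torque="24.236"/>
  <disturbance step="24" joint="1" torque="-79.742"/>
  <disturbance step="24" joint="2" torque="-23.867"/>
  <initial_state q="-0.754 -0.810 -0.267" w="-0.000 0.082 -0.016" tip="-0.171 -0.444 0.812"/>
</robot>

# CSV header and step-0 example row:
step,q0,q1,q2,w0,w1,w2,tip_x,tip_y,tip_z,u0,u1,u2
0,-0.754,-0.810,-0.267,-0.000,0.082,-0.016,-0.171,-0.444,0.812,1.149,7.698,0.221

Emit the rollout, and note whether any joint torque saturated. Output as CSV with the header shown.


step,q0,q1,q2,w0,w1,w2,tip_x,tip_y,tip_z,u0,u1,u2
1,-0.754,-0.809,-0.267,0.003,0.067,-0.008,-0.170,-0.443,0.812,1.150,7.758,0.222
2,-0.754,-0.808,-0.267,0.004,0.053,-0.005,-0.170,-0.443,0.813,1.152,7.813,0.224
3,-0.754,-0.807,-0.267,0.003,0.042,-0.003,-0.170,-0.443,0.813,1.154,7.863,0.226
4,-0.754,-0.807,-0.267,0.002,0.032,-0.002,-0.170,-0.443,0.813,1.155,7.909,0.228
5,-0.754,-0.806,-0.267,0.002,0.023,-0.001,-0.170,-0.442,0.813,1.156,7.949,0.230
6,-0.754,-0.806,-0.267,0.001,0.016,-0.001,-0.170,-0.442,0.813,1.157,7.984,0.231
7,-0.754,-0.806,-0.267,0.001,0.010,-0.000,-0.170,-0.442,0.813,1.157,8.015,0.232
8,-0.754,-0.806,-0.267,0.000,0.006,0.000,-0.170,-0.442,0.813,1.158,8.040,0.233
9,-0.754,-0.806,-0.267,0.000,0.002,0.000,-0.170,-0.442,0.813,1.158,8.061,0.234
10,-0.754,-0.806,-0.267,-0.000,-0.001,0.000,-0.170,-0.442,0.813,-33.224,11.278,16.241
11,-0.780,-0.804,-0.290,-3.472,0.160,-2.959,-0.173,-0.441,0.812,6.740,7.647,-2.261
12,-0.827,-0.802,-0.330,-2.821,0.141,-2.371,-0.178,-0.438,0.810,6.062,7.905,-1.734
13,-0.865,-0.800,-0.361,-2.264,0.116,-1.877,-0.183,-0.435,0.808,5.452,8.064,-1.284
14,-0.895,-0.799,-0.386,-1.788,0.089,-1.461,-0.187,-0.433,0.806,4.905,8.154,-0.903
15,-0.919,-0.798,-0.406,-1.382,0.065,-1.111,-0.190,-0.431,0.804,4.413,8.197,-0.583
16,-0.937,-0.797,-0.420,-1.035,0.042,-0.815,-0.193,-0.430,0.803,3.973,8.210,-0.316
17,-0.951,-0.796,-0.430,-0.739,0.023,-0.566,-0.195,-0.429,0.802,3.580,8.204,-0.094
18,-0.960,-0.796,-0.437,-0.488,0.007,-0.356,-0.196,-0.429,0.801,3.228,8.183,0.090
19,-0.965,-0.796,-0.441,-0.275,-0.005,-0.180,-0.197,-0.428,0.800,2.915,8.153,0.240
20,-0.968,-0.796,-0.443,-0.096,-0.013,-0.033,-0.198,-0.428,0.800,2.636,8.117,0.364
21,-0.969,-0.796,-0.442,0.040,-0.018,0.071,-0.198,-0.428,0.800,2.392,8.082,0.472
22,-0.967,-0.797,-0.441,0.136,-0.018,0.135,-0.198,-0.428,0.800,2.188,8.050,0.565
23,-0.965,-0.797,-0.438,0.216,-0.019,0.188,-0.198,-0.428,0.800,2.009,8.022,0.642
24,-0.961,-0.797,-0.435,0.280,-0.019,0.230,-0.198,-0.429,0.801,26.087,-60.520,-16.241
25,-0.938,-0.814,-0.415,2.718,-2.232,2.402,-0.198,-0.436,0.797,-2.163,19.340,3.260
26,-0.900,-0.845,-0.381,2.310,-1.808,2.198,-0.199,-0.448,0.790,-1.721,18.488,2.463
27,-0.868,-0.869,-0.350,1.968,-1.451,1.972,-0.200,-0.459,0.783,-1.361,17.642,1.860
28,-0.841,-0.888,-0.322,1.676,-1.151,1.737,-0.200,-0.468,0.778,-1.061,16.821,1.403
29,-0.818,-0.904,-0.298,1.423,-0.897,1.503,-0.200,-0.475,0.773,-0.806,16.033,1.054
30,-0.799,-0.916,-0.277,1.203,-0.684,1.279,-0.200,-0.480,0.770,-0.582,15.283,0.787
31,-0.782,-0.925,-0.260,1.010,-0.503,1.070,-0.199,-0.485,0.767,-0.383,14.575,0.581
32,-0.768,-0.931,-0.245,0.842,-0.351,0.877,-0.199,-0.488,0.765,-0.202,13.910,0.421
33,-0.757,-0.935,-0.233,0.694,-0.222,0.703,-0.198,-0.491,0.764,-0.037,13.289,0.296
34,-0.747,-0.938,-0.224,0.564,-0.114,0.547,-0.197,-0.492,0.763,0.115,12.712,0.198
35,-0.740,-0.939,-0.217,0.451,-0.022,0.409,-0.196,-0.493,0.763,0.256,12.179,0.121
36,-0.734,-0.938,-0.212,0.351,0.052,0.289,-0.195,-0.494,0.763,0.386,11.703,0.060
37,-0.729,-0.937,-0.208,0.264,0.113,0.184,-0.194,-0.494,0.764,0.505,11.273,0.012
38,-0.726,-0.935,-0.206,0.189,0.163,0.095,-0.193,-0.493,0.764,0.614,10.881,-0.025
39,-0.723,-0.932,-0.205,0.124,0.204,0.020,-0.192,-0.492,0.766,0.713,10.525,-0.053
40,-0.722,-0.929,-0.205,0.077,0.237,-0.030,-0.191,-0.491,0.767,0.803,10.204,-0.080
41,-0.721,-0.925,-0.206,0.042,0.264,-0.063,-0.190,-0.490,0.769,0.883,9.916,-0.105
42,-0.720,-0.921,-0.207,0.014,0.283,-0.088,-0.189,-0.489,0.770,0.953,9.659,-0.124
43,-0.720,-0.917,-0.208,-0.004,0.298,-0.100,-0.189,-0.487,0.772,1.009,9.432,-0.139
44,-0.720,-0.912,-0.210,-0.012,0.308,-0.101,-0.188,-0.485,0.774,1.053,9.231,-0.150
45,-0.721,-0.908,-0.211,-0.017,0.314,-0.098,-0.187,-0.483,0.776,1.089,9.055,-0.158
46,-0.721,-0.903,-0.213,-0.020,0.316,-0.093,-0.186,-0.482,0.778,1.118,8.900,-0.163
47,-0.721,-0.898,-0.214,-0.021,0.315,-0.087,-0.185,-0.480,0.780,1.142,8.766,-0.167
48,-0.722,-0.894,-0.215,-0.022,0.312,-0.081,-0.185,-0.478,0.782,1.162,8.650,-0.168
49,-0.722,-0.889,-0.217,-0.022,0.306,-0.076,-0.184,-0.476,0.783,1.178,8.550,-0.168
50,-0.722,-0.884,-0.218,-0.022,0.299,-0.070,-0.183,-0.474,0.785,1.190,8.465,-0.166
51,-0.723,-0.880,-0.219,-0.021,0.290,-0.064,-0.183,-0.472,0.787,1.200,8.392,-0.163
52,-0.723,-0.876,-0.220,-0.021,0.281,-0.059,-0.182,-0.471,0.789,1.207,8.330,-0.159
53,-0.723,-0.872,-0.220,-0.020,0.270,-0.055,-0.181,-0.469,0.790,1.212,8.279,-0.154
54,-0.723,-0.868,-0.221,-0.019,0.259,-0.051,-0.181,-0.467,0.792,1.215,8.236,-0.148
55,-0.724,-0.864,-0.222,-0.019,0.247,-0.047,-0.180,-0.466,0.793,1.217,8.201,-0.142
56,-0.724,-0.860,-0.223,-0.018,0.235,-0.044,-0.180,-0.464,0.795,1.218,8.173,-0.135
57,-0.724,-0.857,-0.223,-0.017,0.223,-0.041,-0.179,-0.463,0.796,1.217,8.150,-0.128
58,-0.725,-0.853,-0.224,-0.017,0.211,-0.038,-0.179,-0.461,0.797,1.216,8.133,-0.120
59,-0.725,-0.850,-0.224,-0.016,0.199,-0.036,-0.178,-0.460,0.799,1.214,8.120,-0.112
60,-0.725,-0.848,-0.225,-0.016,0.187,-0.035,-0.178,-0.459,0.800,,,
# any joint saturated: yes
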